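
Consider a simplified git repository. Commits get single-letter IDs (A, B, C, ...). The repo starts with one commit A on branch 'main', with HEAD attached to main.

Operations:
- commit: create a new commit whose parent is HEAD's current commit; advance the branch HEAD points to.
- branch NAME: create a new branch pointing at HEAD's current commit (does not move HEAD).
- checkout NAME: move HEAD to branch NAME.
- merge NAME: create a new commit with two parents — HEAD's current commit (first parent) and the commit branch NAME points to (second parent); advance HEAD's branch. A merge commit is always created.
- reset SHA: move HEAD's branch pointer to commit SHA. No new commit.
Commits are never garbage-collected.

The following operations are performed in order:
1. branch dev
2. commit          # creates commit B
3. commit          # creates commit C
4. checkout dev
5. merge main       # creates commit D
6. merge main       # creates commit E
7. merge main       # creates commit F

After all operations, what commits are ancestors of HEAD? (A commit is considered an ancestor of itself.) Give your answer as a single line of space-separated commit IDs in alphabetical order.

Answer: A B C D E F

Derivation:
After op 1 (branch): HEAD=main@A [dev=A main=A]
After op 2 (commit): HEAD=main@B [dev=A main=B]
After op 3 (commit): HEAD=main@C [dev=A main=C]
After op 4 (checkout): HEAD=dev@A [dev=A main=C]
After op 5 (merge): HEAD=dev@D [dev=D main=C]
After op 6 (merge): HEAD=dev@E [dev=E main=C]
After op 7 (merge): HEAD=dev@F [dev=F main=C]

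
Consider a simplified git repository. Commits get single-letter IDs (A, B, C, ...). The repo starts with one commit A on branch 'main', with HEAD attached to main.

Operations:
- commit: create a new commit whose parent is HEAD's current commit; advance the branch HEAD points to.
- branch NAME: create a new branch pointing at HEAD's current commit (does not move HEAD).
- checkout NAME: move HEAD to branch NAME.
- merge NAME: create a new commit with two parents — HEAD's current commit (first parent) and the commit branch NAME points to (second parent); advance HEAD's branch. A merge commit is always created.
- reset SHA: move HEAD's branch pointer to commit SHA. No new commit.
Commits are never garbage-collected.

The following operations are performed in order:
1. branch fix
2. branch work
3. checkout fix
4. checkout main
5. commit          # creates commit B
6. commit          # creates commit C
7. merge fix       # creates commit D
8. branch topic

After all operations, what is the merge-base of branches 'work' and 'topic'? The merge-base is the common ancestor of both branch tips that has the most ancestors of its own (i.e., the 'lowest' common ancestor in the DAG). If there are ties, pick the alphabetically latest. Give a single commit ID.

Answer: A

Derivation:
After op 1 (branch): HEAD=main@A [fix=A main=A]
After op 2 (branch): HEAD=main@A [fix=A main=A work=A]
After op 3 (checkout): HEAD=fix@A [fix=A main=A work=A]
After op 4 (checkout): HEAD=main@A [fix=A main=A work=A]
After op 5 (commit): HEAD=main@B [fix=A main=B work=A]
After op 6 (commit): HEAD=main@C [fix=A main=C work=A]
After op 7 (merge): HEAD=main@D [fix=A main=D work=A]
After op 8 (branch): HEAD=main@D [fix=A main=D topic=D work=A]
ancestors(work=A): ['A']
ancestors(topic=D): ['A', 'B', 'C', 'D']
common: ['A']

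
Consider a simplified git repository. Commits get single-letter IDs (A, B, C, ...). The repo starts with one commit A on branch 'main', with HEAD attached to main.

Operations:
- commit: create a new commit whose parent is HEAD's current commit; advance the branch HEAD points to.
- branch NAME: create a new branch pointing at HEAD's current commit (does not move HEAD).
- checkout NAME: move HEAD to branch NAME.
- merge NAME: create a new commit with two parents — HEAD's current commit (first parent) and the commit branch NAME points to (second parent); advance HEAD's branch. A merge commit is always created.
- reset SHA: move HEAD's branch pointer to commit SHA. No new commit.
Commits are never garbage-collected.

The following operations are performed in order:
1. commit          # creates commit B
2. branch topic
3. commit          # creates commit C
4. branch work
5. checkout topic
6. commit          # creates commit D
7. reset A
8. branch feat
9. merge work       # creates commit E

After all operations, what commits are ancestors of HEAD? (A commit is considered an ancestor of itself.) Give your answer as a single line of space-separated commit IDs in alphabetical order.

After op 1 (commit): HEAD=main@B [main=B]
After op 2 (branch): HEAD=main@B [main=B topic=B]
After op 3 (commit): HEAD=main@C [main=C topic=B]
After op 4 (branch): HEAD=main@C [main=C topic=B work=C]
After op 5 (checkout): HEAD=topic@B [main=C topic=B work=C]
After op 6 (commit): HEAD=topic@D [main=C topic=D work=C]
After op 7 (reset): HEAD=topic@A [main=C topic=A work=C]
After op 8 (branch): HEAD=topic@A [feat=A main=C topic=A work=C]
After op 9 (merge): HEAD=topic@E [feat=A main=C topic=E work=C]

Answer: A B C E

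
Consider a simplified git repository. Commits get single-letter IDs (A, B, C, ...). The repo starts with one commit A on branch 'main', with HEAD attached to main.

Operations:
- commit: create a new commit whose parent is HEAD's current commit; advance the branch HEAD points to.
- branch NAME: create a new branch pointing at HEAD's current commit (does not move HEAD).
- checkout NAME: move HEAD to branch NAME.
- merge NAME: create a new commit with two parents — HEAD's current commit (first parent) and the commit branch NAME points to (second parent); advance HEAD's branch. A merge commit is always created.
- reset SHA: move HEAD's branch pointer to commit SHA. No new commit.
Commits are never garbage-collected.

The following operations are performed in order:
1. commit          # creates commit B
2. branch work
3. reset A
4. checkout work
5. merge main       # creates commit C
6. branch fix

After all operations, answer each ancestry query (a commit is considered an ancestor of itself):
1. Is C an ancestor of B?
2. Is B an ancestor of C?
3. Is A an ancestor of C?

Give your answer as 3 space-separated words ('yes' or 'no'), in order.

Answer: no yes yes

Derivation:
After op 1 (commit): HEAD=main@B [main=B]
After op 2 (branch): HEAD=main@B [main=B work=B]
After op 3 (reset): HEAD=main@A [main=A work=B]
After op 4 (checkout): HEAD=work@B [main=A work=B]
After op 5 (merge): HEAD=work@C [main=A work=C]
After op 6 (branch): HEAD=work@C [fix=C main=A work=C]
ancestors(B) = {A,B}; C in? no
ancestors(C) = {A,B,C}; B in? yes
ancestors(C) = {A,B,C}; A in? yes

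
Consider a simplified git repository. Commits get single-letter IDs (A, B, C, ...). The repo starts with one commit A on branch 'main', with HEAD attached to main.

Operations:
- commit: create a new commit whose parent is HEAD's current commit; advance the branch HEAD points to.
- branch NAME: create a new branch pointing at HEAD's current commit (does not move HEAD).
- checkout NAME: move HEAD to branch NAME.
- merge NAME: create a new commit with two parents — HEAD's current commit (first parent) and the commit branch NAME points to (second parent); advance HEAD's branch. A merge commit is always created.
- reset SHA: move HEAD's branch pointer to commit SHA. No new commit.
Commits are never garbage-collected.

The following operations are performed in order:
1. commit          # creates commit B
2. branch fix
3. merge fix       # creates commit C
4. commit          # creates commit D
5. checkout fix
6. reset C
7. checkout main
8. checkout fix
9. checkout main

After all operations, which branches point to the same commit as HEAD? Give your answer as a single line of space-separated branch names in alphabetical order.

After op 1 (commit): HEAD=main@B [main=B]
After op 2 (branch): HEAD=main@B [fix=B main=B]
After op 3 (merge): HEAD=main@C [fix=B main=C]
After op 4 (commit): HEAD=main@D [fix=B main=D]
After op 5 (checkout): HEAD=fix@B [fix=B main=D]
After op 6 (reset): HEAD=fix@C [fix=C main=D]
After op 7 (checkout): HEAD=main@D [fix=C main=D]
After op 8 (checkout): HEAD=fix@C [fix=C main=D]
After op 9 (checkout): HEAD=main@D [fix=C main=D]

Answer: main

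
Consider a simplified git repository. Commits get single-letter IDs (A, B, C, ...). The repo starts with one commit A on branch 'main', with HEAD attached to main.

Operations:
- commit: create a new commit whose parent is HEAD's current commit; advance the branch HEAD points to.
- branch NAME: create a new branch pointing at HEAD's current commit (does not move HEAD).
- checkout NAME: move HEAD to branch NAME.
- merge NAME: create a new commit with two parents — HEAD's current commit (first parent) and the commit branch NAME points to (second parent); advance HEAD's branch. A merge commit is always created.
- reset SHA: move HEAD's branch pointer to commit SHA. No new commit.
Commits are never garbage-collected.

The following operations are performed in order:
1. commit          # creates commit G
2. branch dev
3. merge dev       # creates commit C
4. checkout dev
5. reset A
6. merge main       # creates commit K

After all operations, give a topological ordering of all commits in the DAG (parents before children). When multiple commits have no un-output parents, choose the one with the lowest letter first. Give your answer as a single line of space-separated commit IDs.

Answer: A G C K

Derivation:
After op 1 (commit): HEAD=main@G [main=G]
After op 2 (branch): HEAD=main@G [dev=G main=G]
After op 3 (merge): HEAD=main@C [dev=G main=C]
After op 4 (checkout): HEAD=dev@G [dev=G main=C]
After op 5 (reset): HEAD=dev@A [dev=A main=C]
After op 6 (merge): HEAD=dev@K [dev=K main=C]
commit A: parents=[]
commit C: parents=['G', 'G']
commit G: parents=['A']
commit K: parents=['A', 'C']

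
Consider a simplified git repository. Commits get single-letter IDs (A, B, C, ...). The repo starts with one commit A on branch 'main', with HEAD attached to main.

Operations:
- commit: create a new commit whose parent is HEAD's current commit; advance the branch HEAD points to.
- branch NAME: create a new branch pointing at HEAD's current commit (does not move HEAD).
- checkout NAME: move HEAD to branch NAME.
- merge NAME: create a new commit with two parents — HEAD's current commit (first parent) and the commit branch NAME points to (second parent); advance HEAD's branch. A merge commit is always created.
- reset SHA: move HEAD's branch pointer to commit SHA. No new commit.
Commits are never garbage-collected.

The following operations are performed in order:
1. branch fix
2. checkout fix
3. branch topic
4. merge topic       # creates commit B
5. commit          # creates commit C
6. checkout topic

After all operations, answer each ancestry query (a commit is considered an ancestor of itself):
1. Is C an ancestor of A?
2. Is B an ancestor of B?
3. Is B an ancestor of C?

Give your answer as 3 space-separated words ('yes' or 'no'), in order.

Answer: no yes yes

Derivation:
After op 1 (branch): HEAD=main@A [fix=A main=A]
After op 2 (checkout): HEAD=fix@A [fix=A main=A]
After op 3 (branch): HEAD=fix@A [fix=A main=A topic=A]
After op 4 (merge): HEAD=fix@B [fix=B main=A topic=A]
After op 5 (commit): HEAD=fix@C [fix=C main=A topic=A]
After op 6 (checkout): HEAD=topic@A [fix=C main=A topic=A]
ancestors(A) = {A}; C in? no
ancestors(B) = {A,B}; B in? yes
ancestors(C) = {A,B,C}; B in? yes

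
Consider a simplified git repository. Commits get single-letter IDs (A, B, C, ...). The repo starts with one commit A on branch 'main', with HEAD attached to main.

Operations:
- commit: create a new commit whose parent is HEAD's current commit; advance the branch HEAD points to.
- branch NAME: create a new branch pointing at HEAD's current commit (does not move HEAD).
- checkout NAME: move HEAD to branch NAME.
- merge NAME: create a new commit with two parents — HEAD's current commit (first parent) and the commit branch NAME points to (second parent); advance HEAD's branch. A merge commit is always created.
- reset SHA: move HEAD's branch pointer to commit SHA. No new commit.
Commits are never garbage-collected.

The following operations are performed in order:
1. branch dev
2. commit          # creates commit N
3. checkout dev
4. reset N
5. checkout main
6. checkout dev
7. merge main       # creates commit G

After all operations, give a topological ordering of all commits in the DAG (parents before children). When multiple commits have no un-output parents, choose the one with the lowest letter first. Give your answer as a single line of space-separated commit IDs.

Answer: A N G

Derivation:
After op 1 (branch): HEAD=main@A [dev=A main=A]
After op 2 (commit): HEAD=main@N [dev=A main=N]
After op 3 (checkout): HEAD=dev@A [dev=A main=N]
After op 4 (reset): HEAD=dev@N [dev=N main=N]
After op 5 (checkout): HEAD=main@N [dev=N main=N]
After op 6 (checkout): HEAD=dev@N [dev=N main=N]
After op 7 (merge): HEAD=dev@G [dev=G main=N]
commit A: parents=[]
commit G: parents=['N', 'N']
commit N: parents=['A']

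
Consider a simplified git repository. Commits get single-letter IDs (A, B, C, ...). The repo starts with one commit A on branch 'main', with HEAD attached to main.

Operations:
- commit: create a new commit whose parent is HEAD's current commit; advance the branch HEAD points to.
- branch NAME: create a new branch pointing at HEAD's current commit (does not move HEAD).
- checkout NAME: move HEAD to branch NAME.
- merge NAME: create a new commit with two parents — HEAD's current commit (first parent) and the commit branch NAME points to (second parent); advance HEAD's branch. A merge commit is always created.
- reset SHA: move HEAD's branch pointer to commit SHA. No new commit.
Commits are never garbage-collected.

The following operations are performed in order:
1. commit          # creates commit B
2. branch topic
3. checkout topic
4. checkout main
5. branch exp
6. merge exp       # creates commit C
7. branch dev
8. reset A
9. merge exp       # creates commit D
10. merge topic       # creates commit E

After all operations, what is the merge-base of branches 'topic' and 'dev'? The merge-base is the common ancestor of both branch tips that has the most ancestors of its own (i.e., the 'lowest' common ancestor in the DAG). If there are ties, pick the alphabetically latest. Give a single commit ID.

Answer: B

Derivation:
After op 1 (commit): HEAD=main@B [main=B]
After op 2 (branch): HEAD=main@B [main=B topic=B]
After op 3 (checkout): HEAD=topic@B [main=B topic=B]
After op 4 (checkout): HEAD=main@B [main=B topic=B]
After op 5 (branch): HEAD=main@B [exp=B main=B topic=B]
After op 6 (merge): HEAD=main@C [exp=B main=C topic=B]
After op 7 (branch): HEAD=main@C [dev=C exp=B main=C topic=B]
After op 8 (reset): HEAD=main@A [dev=C exp=B main=A topic=B]
After op 9 (merge): HEAD=main@D [dev=C exp=B main=D topic=B]
After op 10 (merge): HEAD=main@E [dev=C exp=B main=E topic=B]
ancestors(topic=B): ['A', 'B']
ancestors(dev=C): ['A', 'B', 'C']
common: ['A', 'B']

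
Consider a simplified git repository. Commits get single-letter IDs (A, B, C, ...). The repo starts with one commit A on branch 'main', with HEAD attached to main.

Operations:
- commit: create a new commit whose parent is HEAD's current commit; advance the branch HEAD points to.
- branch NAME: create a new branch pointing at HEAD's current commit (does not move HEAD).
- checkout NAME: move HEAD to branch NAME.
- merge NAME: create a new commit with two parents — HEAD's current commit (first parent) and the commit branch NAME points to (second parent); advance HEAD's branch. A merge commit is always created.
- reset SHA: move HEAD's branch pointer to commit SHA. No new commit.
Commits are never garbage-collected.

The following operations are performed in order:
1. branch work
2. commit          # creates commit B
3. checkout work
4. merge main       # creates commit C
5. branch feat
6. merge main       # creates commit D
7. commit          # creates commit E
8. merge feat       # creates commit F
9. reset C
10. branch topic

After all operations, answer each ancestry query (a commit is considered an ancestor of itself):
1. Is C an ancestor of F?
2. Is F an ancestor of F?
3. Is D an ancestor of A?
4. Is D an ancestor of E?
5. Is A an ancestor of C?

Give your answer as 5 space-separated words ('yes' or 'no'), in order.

After op 1 (branch): HEAD=main@A [main=A work=A]
After op 2 (commit): HEAD=main@B [main=B work=A]
After op 3 (checkout): HEAD=work@A [main=B work=A]
After op 4 (merge): HEAD=work@C [main=B work=C]
After op 5 (branch): HEAD=work@C [feat=C main=B work=C]
After op 6 (merge): HEAD=work@D [feat=C main=B work=D]
After op 7 (commit): HEAD=work@E [feat=C main=B work=E]
After op 8 (merge): HEAD=work@F [feat=C main=B work=F]
After op 9 (reset): HEAD=work@C [feat=C main=B work=C]
After op 10 (branch): HEAD=work@C [feat=C main=B topic=C work=C]
ancestors(F) = {A,B,C,D,E,F}; C in? yes
ancestors(F) = {A,B,C,D,E,F}; F in? yes
ancestors(A) = {A}; D in? no
ancestors(E) = {A,B,C,D,E}; D in? yes
ancestors(C) = {A,B,C}; A in? yes

Answer: yes yes no yes yes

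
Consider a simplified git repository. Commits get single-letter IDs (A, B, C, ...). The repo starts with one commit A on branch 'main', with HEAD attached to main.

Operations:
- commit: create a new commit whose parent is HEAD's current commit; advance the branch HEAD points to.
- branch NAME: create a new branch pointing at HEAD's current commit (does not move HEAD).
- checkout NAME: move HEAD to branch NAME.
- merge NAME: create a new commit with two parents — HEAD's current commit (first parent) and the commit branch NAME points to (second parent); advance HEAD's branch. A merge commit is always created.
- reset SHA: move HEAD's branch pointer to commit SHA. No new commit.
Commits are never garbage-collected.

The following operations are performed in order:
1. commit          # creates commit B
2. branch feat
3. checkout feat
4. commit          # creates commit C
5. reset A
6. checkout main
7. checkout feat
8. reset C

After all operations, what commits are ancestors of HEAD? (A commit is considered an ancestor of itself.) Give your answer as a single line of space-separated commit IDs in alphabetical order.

After op 1 (commit): HEAD=main@B [main=B]
After op 2 (branch): HEAD=main@B [feat=B main=B]
After op 3 (checkout): HEAD=feat@B [feat=B main=B]
After op 4 (commit): HEAD=feat@C [feat=C main=B]
After op 5 (reset): HEAD=feat@A [feat=A main=B]
After op 6 (checkout): HEAD=main@B [feat=A main=B]
After op 7 (checkout): HEAD=feat@A [feat=A main=B]
After op 8 (reset): HEAD=feat@C [feat=C main=B]

Answer: A B C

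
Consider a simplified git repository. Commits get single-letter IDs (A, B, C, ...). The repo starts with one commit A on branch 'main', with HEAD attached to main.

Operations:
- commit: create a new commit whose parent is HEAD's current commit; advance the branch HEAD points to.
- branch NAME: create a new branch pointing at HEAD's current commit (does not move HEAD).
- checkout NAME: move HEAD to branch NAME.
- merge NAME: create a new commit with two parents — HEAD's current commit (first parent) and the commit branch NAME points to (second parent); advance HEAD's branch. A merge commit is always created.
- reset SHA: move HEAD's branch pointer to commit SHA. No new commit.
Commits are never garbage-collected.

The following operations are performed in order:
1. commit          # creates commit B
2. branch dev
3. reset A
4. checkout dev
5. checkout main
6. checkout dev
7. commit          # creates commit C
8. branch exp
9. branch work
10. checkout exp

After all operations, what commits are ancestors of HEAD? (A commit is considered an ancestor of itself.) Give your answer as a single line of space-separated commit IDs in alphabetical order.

After op 1 (commit): HEAD=main@B [main=B]
After op 2 (branch): HEAD=main@B [dev=B main=B]
After op 3 (reset): HEAD=main@A [dev=B main=A]
After op 4 (checkout): HEAD=dev@B [dev=B main=A]
After op 5 (checkout): HEAD=main@A [dev=B main=A]
After op 6 (checkout): HEAD=dev@B [dev=B main=A]
After op 7 (commit): HEAD=dev@C [dev=C main=A]
After op 8 (branch): HEAD=dev@C [dev=C exp=C main=A]
After op 9 (branch): HEAD=dev@C [dev=C exp=C main=A work=C]
After op 10 (checkout): HEAD=exp@C [dev=C exp=C main=A work=C]

Answer: A B C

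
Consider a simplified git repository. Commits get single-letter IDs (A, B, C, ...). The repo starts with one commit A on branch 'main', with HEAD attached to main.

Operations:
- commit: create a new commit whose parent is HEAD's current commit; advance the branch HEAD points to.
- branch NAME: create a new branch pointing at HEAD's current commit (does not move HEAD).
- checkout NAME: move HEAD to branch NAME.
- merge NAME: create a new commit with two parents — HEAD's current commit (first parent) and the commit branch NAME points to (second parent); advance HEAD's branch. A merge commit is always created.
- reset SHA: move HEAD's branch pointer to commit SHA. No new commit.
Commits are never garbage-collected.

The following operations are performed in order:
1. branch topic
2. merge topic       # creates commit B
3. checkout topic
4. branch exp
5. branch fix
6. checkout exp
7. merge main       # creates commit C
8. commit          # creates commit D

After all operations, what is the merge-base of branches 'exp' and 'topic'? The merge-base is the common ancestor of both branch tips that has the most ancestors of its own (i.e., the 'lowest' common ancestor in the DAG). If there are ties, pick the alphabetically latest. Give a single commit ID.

After op 1 (branch): HEAD=main@A [main=A topic=A]
After op 2 (merge): HEAD=main@B [main=B topic=A]
After op 3 (checkout): HEAD=topic@A [main=B topic=A]
After op 4 (branch): HEAD=topic@A [exp=A main=B topic=A]
After op 5 (branch): HEAD=topic@A [exp=A fix=A main=B topic=A]
After op 6 (checkout): HEAD=exp@A [exp=A fix=A main=B topic=A]
After op 7 (merge): HEAD=exp@C [exp=C fix=A main=B topic=A]
After op 8 (commit): HEAD=exp@D [exp=D fix=A main=B topic=A]
ancestors(exp=D): ['A', 'B', 'C', 'D']
ancestors(topic=A): ['A']
common: ['A']

Answer: A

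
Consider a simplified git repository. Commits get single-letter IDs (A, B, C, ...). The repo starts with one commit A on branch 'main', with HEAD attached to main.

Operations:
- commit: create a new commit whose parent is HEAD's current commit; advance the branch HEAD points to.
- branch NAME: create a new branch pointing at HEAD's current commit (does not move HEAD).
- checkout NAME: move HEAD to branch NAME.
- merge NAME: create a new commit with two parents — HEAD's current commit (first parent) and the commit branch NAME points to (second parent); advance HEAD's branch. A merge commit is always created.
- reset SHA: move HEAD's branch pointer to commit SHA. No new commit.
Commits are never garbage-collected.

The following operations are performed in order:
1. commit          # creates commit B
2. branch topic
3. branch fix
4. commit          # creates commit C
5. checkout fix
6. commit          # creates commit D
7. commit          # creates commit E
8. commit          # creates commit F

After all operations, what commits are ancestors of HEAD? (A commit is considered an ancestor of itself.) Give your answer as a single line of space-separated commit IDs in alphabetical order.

After op 1 (commit): HEAD=main@B [main=B]
After op 2 (branch): HEAD=main@B [main=B topic=B]
After op 3 (branch): HEAD=main@B [fix=B main=B topic=B]
After op 4 (commit): HEAD=main@C [fix=B main=C topic=B]
After op 5 (checkout): HEAD=fix@B [fix=B main=C topic=B]
After op 6 (commit): HEAD=fix@D [fix=D main=C topic=B]
After op 7 (commit): HEAD=fix@E [fix=E main=C topic=B]
After op 8 (commit): HEAD=fix@F [fix=F main=C topic=B]

Answer: A B D E F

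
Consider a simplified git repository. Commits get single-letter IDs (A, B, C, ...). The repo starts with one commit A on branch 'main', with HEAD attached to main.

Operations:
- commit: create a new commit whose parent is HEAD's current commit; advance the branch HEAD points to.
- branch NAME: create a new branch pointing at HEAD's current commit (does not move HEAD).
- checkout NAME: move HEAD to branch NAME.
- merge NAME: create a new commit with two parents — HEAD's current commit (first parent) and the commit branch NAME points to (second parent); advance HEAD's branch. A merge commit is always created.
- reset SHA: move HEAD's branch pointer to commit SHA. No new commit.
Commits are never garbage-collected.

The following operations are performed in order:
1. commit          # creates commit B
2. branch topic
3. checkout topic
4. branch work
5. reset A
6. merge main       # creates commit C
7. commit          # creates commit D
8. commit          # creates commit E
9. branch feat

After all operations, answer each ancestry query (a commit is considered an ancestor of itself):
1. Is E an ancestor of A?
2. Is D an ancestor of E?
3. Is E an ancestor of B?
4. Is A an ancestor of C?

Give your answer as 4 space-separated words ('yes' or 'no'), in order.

After op 1 (commit): HEAD=main@B [main=B]
After op 2 (branch): HEAD=main@B [main=B topic=B]
After op 3 (checkout): HEAD=topic@B [main=B topic=B]
After op 4 (branch): HEAD=topic@B [main=B topic=B work=B]
After op 5 (reset): HEAD=topic@A [main=B topic=A work=B]
After op 6 (merge): HEAD=topic@C [main=B topic=C work=B]
After op 7 (commit): HEAD=topic@D [main=B topic=D work=B]
After op 8 (commit): HEAD=topic@E [main=B topic=E work=B]
After op 9 (branch): HEAD=topic@E [feat=E main=B topic=E work=B]
ancestors(A) = {A}; E in? no
ancestors(E) = {A,B,C,D,E}; D in? yes
ancestors(B) = {A,B}; E in? no
ancestors(C) = {A,B,C}; A in? yes

Answer: no yes no yes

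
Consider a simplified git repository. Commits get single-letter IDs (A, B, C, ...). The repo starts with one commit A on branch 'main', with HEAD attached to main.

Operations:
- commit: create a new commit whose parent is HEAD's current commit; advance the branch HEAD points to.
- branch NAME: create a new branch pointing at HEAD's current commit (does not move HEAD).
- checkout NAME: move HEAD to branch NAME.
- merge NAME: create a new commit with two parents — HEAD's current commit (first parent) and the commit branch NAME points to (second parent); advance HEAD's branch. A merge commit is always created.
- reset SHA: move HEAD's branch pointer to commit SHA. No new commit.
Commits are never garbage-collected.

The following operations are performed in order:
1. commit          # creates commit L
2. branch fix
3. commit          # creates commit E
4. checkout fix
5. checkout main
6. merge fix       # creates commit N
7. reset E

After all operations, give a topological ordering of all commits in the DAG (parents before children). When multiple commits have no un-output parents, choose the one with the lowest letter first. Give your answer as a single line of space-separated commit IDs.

After op 1 (commit): HEAD=main@L [main=L]
After op 2 (branch): HEAD=main@L [fix=L main=L]
After op 3 (commit): HEAD=main@E [fix=L main=E]
After op 4 (checkout): HEAD=fix@L [fix=L main=E]
After op 5 (checkout): HEAD=main@E [fix=L main=E]
After op 6 (merge): HEAD=main@N [fix=L main=N]
After op 7 (reset): HEAD=main@E [fix=L main=E]
commit A: parents=[]
commit E: parents=['L']
commit L: parents=['A']
commit N: parents=['E', 'L']

Answer: A L E N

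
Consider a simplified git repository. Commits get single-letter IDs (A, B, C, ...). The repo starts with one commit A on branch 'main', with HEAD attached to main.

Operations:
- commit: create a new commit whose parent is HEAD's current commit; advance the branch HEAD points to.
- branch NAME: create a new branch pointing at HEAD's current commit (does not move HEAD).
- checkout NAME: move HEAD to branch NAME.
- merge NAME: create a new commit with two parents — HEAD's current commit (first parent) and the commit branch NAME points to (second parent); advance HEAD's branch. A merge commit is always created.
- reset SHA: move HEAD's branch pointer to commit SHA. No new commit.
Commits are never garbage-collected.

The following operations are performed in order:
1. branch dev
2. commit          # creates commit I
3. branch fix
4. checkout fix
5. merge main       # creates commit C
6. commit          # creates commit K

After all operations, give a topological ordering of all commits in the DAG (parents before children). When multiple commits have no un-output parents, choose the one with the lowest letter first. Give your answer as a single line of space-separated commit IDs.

Answer: A I C K

Derivation:
After op 1 (branch): HEAD=main@A [dev=A main=A]
After op 2 (commit): HEAD=main@I [dev=A main=I]
After op 3 (branch): HEAD=main@I [dev=A fix=I main=I]
After op 4 (checkout): HEAD=fix@I [dev=A fix=I main=I]
After op 5 (merge): HEAD=fix@C [dev=A fix=C main=I]
After op 6 (commit): HEAD=fix@K [dev=A fix=K main=I]
commit A: parents=[]
commit C: parents=['I', 'I']
commit I: parents=['A']
commit K: parents=['C']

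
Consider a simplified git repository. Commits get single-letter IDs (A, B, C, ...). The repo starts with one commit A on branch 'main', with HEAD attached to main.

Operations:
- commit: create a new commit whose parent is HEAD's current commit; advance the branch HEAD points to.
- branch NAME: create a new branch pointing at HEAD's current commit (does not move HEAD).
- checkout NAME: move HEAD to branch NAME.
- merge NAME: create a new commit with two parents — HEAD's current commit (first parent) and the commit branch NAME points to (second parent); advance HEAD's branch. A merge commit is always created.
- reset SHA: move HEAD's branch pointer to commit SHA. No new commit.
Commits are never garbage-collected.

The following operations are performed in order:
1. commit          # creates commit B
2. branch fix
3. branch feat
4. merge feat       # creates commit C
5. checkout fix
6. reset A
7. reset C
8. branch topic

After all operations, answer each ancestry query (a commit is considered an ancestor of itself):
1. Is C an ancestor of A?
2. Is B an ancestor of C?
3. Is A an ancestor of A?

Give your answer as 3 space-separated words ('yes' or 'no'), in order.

Answer: no yes yes

Derivation:
After op 1 (commit): HEAD=main@B [main=B]
After op 2 (branch): HEAD=main@B [fix=B main=B]
After op 3 (branch): HEAD=main@B [feat=B fix=B main=B]
After op 4 (merge): HEAD=main@C [feat=B fix=B main=C]
After op 5 (checkout): HEAD=fix@B [feat=B fix=B main=C]
After op 6 (reset): HEAD=fix@A [feat=B fix=A main=C]
After op 7 (reset): HEAD=fix@C [feat=B fix=C main=C]
After op 8 (branch): HEAD=fix@C [feat=B fix=C main=C topic=C]
ancestors(A) = {A}; C in? no
ancestors(C) = {A,B,C}; B in? yes
ancestors(A) = {A}; A in? yes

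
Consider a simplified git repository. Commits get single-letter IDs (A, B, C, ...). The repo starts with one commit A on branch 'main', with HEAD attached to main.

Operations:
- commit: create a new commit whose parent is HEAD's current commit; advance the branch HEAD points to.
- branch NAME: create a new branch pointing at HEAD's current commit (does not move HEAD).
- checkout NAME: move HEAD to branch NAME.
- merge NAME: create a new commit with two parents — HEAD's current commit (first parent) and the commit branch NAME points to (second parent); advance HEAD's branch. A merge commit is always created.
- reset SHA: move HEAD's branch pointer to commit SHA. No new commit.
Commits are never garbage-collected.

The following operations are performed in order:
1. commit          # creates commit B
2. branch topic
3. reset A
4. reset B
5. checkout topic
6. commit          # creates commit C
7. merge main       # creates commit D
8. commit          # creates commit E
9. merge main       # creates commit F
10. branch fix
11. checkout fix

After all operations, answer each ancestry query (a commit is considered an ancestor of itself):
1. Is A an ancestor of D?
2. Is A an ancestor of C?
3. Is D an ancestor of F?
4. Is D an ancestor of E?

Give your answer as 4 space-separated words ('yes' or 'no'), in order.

After op 1 (commit): HEAD=main@B [main=B]
After op 2 (branch): HEAD=main@B [main=B topic=B]
After op 3 (reset): HEAD=main@A [main=A topic=B]
After op 4 (reset): HEAD=main@B [main=B topic=B]
After op 5 (checkout): HEAD=topic@B [main=B topic=B]
After op 6 (commit): HEAD=topic@C [main=B topic=C]
After op 7 (merge): HEAD=topic@D [main=B topic=D]
After op 8 (commit): HEAD=topic@E [main=B topic=E]
After op 9 (merge): HEAD=topic@F [main=B topic=F]
After op 10 (branch): HEAD=topic@F [fix=F main=B topic=F]
After op 11 (checkout): HEAD=fix@F [fix=F main=B topic=F]
ancestors(D) = {A,B,C,D}; A in? yes
ancestors(C) = {A,B,C}; A in? yes
ancestors(F) = {A,B,C,D,E,F}; D in? yes
ancestors(E) = {A,B,C,D,E}; D in? yes

Answer: yes yes yes yes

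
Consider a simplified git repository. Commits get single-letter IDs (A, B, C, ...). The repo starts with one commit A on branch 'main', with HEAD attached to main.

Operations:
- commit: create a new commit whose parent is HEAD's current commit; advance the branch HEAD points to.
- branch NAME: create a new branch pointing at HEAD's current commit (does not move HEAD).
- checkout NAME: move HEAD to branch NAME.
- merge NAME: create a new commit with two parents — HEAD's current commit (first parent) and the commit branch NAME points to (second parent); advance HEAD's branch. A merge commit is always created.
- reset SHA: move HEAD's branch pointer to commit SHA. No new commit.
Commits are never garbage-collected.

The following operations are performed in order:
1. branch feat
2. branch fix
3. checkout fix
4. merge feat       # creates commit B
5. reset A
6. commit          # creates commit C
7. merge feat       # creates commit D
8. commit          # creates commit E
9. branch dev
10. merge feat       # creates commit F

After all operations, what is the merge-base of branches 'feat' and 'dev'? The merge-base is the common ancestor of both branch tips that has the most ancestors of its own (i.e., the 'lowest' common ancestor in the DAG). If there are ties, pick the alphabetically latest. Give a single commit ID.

Answer: A

Derivation:
After op 1 (branch): HEAD=main@A [feat=A main=A]
After op 2 (branch): HEAD=main@A [feat=A fix=A main=A]
After op 3 (checkout): HEAD=fix@A [feat=A fix=A main=A]
After op 4 (merge): HEAD=fix@B [feat=A fix=B main=A]
After op 5 (reset): HEAD=fix@A [feat=A fix=A main=A]
After op 6 (commit): HEAD=fix@C [feat=A fix=C main=A]
After op 7 (merge): HEAD=fix@D [feat=A fix=D main=A]
After op 8 (commit): HEAD=fix@E [feat=A fix=E main=A]
After op 9 (branch): HEAD=fix@E [dev=E feat=A fix=E main=A]
After op 10 (merge): HEAD=fix@F [dev=E feat=A fix=F main=A]
ancestors(feat=A): ['A']
ancestors(dev=E): ['A', 'C', 'D', 'E']
common: ['A']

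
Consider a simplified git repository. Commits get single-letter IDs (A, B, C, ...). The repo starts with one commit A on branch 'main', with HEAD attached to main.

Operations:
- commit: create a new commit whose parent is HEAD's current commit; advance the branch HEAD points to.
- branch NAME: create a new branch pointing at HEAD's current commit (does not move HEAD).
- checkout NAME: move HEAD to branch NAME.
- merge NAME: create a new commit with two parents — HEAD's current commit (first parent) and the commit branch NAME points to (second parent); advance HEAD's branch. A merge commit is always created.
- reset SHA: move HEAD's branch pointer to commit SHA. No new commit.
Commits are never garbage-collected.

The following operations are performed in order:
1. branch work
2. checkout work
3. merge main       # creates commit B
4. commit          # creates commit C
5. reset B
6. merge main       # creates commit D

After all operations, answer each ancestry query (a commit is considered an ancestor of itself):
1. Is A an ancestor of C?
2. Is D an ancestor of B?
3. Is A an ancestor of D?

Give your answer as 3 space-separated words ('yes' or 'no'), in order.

Answer: yes no yes

Derivation:
After op 1 (branch): HEAD=main@A [main=A work=A]
After op 2 (checkout): HEAD=work@A [main=A work=A]
After op 3 (merge): HEAD=work@B [main=A work=B]
After op 4 (commit): HEAD=work@C [main=A work=C]
After op 5 (reset): HEAD=work@B [main=A work=B]
After op 6 (merge): HEAD=work@D [main=A work=D]
ancestors(C) = {A,B,C}; A in? yes
ancestors(B) = {A,B}; D in? no
ancestors(D) = {A,B,D}; A in? yes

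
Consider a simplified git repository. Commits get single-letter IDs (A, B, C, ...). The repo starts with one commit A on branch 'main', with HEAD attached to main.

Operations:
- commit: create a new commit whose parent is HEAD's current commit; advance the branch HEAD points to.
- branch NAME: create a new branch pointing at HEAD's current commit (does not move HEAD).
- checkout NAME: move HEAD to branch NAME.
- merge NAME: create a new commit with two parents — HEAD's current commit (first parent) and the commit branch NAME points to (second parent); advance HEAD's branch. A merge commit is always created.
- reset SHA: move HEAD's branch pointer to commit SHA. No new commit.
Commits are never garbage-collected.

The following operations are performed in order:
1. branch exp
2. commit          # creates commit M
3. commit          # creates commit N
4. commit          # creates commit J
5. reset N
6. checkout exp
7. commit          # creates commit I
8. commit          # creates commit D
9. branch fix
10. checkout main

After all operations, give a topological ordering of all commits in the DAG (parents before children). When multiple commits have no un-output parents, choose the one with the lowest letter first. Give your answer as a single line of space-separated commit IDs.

After op 1 (branch): HEAD=main@A [exp=A main=A]
After op 2 (commit): HEAD=main@M [exp=A main=M]
After op 3 (commit): HEAD=main@N [exp=A main=N]
After op 4 (commit): HEAD=main@J [exp=A main=J]
After op 5 (reset): HEAD=main@N [exp=A main=N]
After op 6 (checkout): HEAD=exp@A [exp=A main=N]
After op 7 (commit): HEAD=exp@I [exp=I main=N]
After op 8 (commit): HEAD=exp@D [exp=D main=N]
After op 9 (branch): HEAD=exp@D [exp=D fix=D main=N]
After op 10 (checkout): HEAD=main@N [exp=D fix=D main=N]
commit A: parents=[]
commit D: parents=['I']
commit I: parents=['A']
commit J: parents=['N']
commit M: parents=['A']
commit N: parents=['M']

Answer: A I D M N J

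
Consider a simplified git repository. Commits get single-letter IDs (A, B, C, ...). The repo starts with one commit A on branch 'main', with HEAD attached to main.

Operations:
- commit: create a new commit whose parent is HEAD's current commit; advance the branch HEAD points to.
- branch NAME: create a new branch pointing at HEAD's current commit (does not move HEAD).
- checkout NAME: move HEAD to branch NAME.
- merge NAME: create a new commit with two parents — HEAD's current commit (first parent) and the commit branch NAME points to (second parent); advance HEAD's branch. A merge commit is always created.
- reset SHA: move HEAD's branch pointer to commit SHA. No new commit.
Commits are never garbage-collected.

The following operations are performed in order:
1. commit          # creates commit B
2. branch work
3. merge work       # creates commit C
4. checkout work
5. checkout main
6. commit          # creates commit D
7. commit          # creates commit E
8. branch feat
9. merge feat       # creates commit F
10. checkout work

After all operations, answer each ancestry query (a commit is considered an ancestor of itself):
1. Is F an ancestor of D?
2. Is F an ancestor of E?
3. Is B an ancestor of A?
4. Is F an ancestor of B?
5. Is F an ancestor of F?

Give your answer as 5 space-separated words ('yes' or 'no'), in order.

Answer: no no no no yes

Derivation:
After op 1 (commit): HEAD=main@B [main=B]
After op 2 (branch): HEAD=main@B [main=B work=B]
After op 3 (merge): HEAD=main@C [main=C work=B]
After op 4 (checkout): HEAD=work@B [main=C work=B]
After op 5 (checkout): HEAD=main@C [main=C work=B]
After op 6 (commit): HEAD=main@D [main=D work=B]
After op 7 (commit): HEAD=main@E [main=E work=B]
After op 8 (branch): HEAD=main@E [feat=E main=E work=B]
After op 9 (merge): HEAD=main@F [feat=E main=F work=B]
After op 10 (checkout): HEAD=work@B [feat=E main=F work=B]
ancestors(D) = {A,B,C,D}; F in? no
ancestors(E) = {A,B,C,D,E}; F in? no
ancestors(A) = {A}; B in? no
ancestors(B) = {A,B}; F in? no
ancestors(F) = {A,B,C,D,E,F}; F in? yes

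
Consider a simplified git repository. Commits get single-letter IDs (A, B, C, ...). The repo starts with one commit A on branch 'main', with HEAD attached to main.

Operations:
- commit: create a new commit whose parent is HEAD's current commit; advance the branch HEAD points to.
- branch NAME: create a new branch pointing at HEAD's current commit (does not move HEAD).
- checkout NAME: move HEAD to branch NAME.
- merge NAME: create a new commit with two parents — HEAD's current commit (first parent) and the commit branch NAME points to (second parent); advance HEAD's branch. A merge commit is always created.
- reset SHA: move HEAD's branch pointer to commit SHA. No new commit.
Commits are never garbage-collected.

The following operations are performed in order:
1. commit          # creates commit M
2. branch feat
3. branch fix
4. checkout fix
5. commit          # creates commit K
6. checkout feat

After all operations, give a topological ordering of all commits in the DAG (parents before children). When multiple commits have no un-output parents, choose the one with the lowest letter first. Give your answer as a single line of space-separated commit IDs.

After op 1 (commit): HEAD=main@M [main=M]
After op 2 (branch): HEAD=main@M [feat=M main=M]
After op 3 (branch): HEAD=main@M [feat=M fix=M main=M]
After op 4 (checkout): HEAD=fix@M [feat=M fix=M main=M]
After op 5 (commit): HEAD=fix@K [feat=M fix=K main=M]
After op 6 (checkout): HEAD=feat@M [feat=M fix=K main=M]
commit A: parents=[]
commit K: parents=['M']
commit M: parents=['A']

Answer: A M K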